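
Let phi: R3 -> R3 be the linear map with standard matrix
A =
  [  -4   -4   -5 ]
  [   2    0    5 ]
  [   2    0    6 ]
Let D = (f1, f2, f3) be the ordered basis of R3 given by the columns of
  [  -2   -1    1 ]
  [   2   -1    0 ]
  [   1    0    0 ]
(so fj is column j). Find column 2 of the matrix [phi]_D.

<-2, -2, 2>

Compute phi(f2) = A f2 = <8, -2, -2> in standard coordinates.
Then write this in D-coordinates: solve for y in y_1 f1 + ... + y_3 f3 = <8, -2, -2>.
This gives y = <-2, -2, 2>, which is column 2 of [phi]_D.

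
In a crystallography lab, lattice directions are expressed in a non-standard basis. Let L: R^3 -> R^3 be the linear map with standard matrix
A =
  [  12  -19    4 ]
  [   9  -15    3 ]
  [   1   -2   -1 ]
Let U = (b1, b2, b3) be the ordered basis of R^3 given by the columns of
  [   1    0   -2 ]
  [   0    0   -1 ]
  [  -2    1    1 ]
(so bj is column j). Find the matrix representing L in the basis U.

With P the matrix whose columns are b1, ..., b3, [L]_U = P^(-1) A P.
Column by column: L(b1) = A b1 = <4, 3, 3>; its U-coordinates <-2, 2, -3> give column 1.
Continuing for each basis vector yields [L]_U = [[-2, -2, -1], [2, -2, -3], [-3, -3, 0]].

[[-2, -2, -1], [2, -2, -3], [-3, -3, 0]]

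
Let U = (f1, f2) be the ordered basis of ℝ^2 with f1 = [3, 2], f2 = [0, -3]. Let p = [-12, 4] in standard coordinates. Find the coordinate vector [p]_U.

[-4, -4]

[p]_U is the unique c with M c = p, where M has columns f1, f2.
System: 3c_1 + 0c_2 = -12, 2c_1 - 3c_2 = 4; solving gives c_1 = -4, c_2 = -4.
Check: -4f1 - 4f2 = [-12, 4].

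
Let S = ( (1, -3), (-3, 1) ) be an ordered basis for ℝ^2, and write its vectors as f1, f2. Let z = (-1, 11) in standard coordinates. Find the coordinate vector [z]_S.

(-4, -1)

Write z = c_1 f1 + c_2 f2 and solve for the c_i.
System: c_1 - 3c_2 = -1, -3c_1 + c_2 = 11; solving gives c_1 = -4, c_2 = -1.
Check: -4f1 - f2 = (-1, 11).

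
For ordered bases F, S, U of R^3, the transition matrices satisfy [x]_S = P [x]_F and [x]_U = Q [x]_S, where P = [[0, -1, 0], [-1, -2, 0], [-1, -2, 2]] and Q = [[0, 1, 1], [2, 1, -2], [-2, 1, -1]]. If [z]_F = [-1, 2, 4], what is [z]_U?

[2, -17, -4]

Composing the changes, [z]_U = Q P [z]_F.
Q P = [[-2, -4, 2], [1, 0, -4], [0, 2, -2]]; applying this to [-1, 2, 4] gives [2, -17, -4].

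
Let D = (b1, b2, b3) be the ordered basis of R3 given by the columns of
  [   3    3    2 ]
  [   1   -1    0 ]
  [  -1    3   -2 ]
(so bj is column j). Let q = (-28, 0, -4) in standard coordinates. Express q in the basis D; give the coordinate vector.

[q]_D is the unique c with M c = q, where M has columns b1, ..., b3.
Gaussian elimination on [M | q] yields c = (-4, -4, -2).
Check: -4b1 - 4b2 - 2b3 = (-28, 0, -4).

(-4, -4, -2)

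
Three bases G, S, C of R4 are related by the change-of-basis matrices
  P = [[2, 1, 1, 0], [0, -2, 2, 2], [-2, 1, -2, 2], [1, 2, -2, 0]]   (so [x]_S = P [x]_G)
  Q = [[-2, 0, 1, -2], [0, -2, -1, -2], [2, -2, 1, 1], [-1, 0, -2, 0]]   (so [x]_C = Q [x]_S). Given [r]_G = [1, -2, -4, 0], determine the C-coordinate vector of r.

[2, -6, 9, -4]

Apply P to get S-coordinates [-4, -4, 4, 5], then Q to get C-coordinates.
The result is [r]_C = [2, -6, 9, -4].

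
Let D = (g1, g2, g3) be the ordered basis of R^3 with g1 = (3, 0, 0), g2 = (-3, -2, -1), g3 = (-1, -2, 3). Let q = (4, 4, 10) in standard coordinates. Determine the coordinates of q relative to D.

[q]_D is the unique c with M c = q, where M has columns g1, ..., g3.
Solving this 3x3 system gives c = (-2, -4, 2).
Check: -2g1 - 4g2 + 2g3 = (4, 4, 10).

(-2, -4, 2)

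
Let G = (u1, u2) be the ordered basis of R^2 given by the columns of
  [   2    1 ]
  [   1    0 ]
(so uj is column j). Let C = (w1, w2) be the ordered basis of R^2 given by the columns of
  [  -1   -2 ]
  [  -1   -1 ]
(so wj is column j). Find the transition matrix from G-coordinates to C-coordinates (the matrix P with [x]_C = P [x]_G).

Let M have columns uj and N have columns wj. Then for every x, N [x]_C = x = M [x]_G, so P = N^(-1) M.
Since det N = -1, N^(-1) has integer entries; multiplying gives P = [[0, 1], [-1, -1]].

[[0, 1], [-1, -1]]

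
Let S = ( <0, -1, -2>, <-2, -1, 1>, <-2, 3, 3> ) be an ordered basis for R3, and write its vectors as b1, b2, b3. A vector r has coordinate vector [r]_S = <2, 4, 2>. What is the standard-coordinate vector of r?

<-12, 0, 6>

By definition r = 2b1 + 4b2 + 2b3.
Summing componentwise gives <-12, 0, 6>.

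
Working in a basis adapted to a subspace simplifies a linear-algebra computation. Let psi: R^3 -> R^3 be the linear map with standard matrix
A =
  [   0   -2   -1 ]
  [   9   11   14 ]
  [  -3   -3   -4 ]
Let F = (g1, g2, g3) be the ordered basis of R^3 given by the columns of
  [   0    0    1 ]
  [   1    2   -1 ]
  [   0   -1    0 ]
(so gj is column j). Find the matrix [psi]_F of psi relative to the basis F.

[[3, 1, 0], [3, 2, 0], [-2, -3, 2]]

With P the matrix whose columns are g1, ..., g3, [psi]_F = P^(-1) A P.
Column by column: psi(g1) = A g1 = <-2, 11, -3>; its F-coordinates <3, 3, -2> give column 1.
Continuing for each basis vector yields [psi]_F = [[3, 1, 0], [3, 2, 0], [-2, -3, 2]].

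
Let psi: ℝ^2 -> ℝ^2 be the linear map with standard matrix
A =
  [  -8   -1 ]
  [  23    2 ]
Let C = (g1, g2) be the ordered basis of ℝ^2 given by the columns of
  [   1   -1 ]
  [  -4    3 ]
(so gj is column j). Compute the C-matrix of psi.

[[-3, 2], [1, -3]]

Let P have columns g1, g2. Then [psi]_C = P^(-1) A P.
Here det P = -1, so P^(-1) is integer; computing A P first and then P^(-1)(A P) gives [[-3, 2], [1, -3]].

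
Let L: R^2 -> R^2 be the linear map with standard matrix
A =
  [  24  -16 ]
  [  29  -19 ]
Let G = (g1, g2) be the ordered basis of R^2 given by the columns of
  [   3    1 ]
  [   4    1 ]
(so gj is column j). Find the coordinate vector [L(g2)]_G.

(2, 2)

Compute L(g2) = A g2 = (8, 10) in standard coordinates.
Then write this in G-coordinates: solve for y in y_1 g1 + y_2 g2 = (8, 10).
This gives y = (2, 2), which is column 2 of [L]_G.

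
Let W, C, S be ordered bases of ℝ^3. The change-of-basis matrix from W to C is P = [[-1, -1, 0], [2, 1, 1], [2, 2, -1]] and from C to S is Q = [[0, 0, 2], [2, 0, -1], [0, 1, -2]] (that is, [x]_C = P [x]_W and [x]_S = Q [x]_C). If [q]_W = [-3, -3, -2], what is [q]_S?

Composing the changes, [q]_S = Q P [q]_W.
Q P = [[4, 4, -2], [-4, -4, 1], [-2, -3, 3]]; applying this to [-3, -3, -2] gives [-20, 22, 9].

[-20, 22, 9]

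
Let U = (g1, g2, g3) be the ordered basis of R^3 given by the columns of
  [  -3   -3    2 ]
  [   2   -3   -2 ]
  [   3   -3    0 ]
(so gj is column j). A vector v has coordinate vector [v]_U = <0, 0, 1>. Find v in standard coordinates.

v = M [v]_U, where M has columns g1, ..., g3.
Carrying out the matrix-vector product, v = <2, -2, 0>.

<2, -2, 0>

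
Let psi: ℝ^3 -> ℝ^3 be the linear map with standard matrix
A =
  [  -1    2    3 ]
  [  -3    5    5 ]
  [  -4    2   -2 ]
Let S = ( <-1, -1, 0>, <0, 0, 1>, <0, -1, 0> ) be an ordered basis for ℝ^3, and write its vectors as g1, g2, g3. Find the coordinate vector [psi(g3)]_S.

Compute psi(g3) = A g3 = <-2, -5, -2> in standard coordinates.
Then write this in S-coordinates: solve for y in y_1 g1 + ... + y_3 g3 = <-2, -5, -2>.
This gives y = <2, -2, 3>, which is column 3 of [psi]_S.

<2, -2, 3>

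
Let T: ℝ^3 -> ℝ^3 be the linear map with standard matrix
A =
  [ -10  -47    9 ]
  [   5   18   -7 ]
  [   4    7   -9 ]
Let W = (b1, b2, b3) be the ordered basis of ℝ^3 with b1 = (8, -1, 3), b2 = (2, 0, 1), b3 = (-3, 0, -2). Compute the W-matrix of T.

[[-1, -3, 1], [1, 2, -1], [0, -3, -2]]

Let P have columns b1, ..., b3. Then [T]_W = P^(-1) A P.
Here det P = -1, so P^(-1) is integer; computing A P first and then P^(-1)(A P) gives [[-1, -3, 1], [1, 2, -1], [0, -3, -2]].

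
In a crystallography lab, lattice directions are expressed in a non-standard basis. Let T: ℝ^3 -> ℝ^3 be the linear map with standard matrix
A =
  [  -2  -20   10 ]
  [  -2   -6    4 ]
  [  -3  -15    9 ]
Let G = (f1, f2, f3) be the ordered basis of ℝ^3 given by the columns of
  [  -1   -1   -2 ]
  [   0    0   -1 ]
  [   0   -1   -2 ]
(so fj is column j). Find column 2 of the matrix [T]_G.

Compute T(f2) = A f2 = [-8, -2, -6] in standard coordinates.
Then write this in G-coordinates: solve for y in y_1 f1 + ... + y_3 f3 = [-8, -2, -6].
This gives y = [2, 2, 2], which is column 2 of [T]_G.

[2, 2, 2]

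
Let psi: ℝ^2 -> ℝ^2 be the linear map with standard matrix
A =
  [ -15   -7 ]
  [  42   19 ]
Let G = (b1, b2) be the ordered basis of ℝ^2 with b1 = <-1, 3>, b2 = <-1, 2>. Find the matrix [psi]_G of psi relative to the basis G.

With P the matrix whose columns are b1, b2, [psi]_G = P^(-1) A P.
Column by column: psi(b1) = A b1 = <-6, 15>; its G-coordinates <3, 3> give column 1.
Continuing for each basis vector yields [psi]_G = [[3, -2], [3, 1]].

[[3, -2], [3, 1]]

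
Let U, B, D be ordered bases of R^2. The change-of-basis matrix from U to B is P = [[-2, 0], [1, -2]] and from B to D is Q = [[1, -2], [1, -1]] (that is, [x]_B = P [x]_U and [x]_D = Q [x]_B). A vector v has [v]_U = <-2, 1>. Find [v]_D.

Apply P to get B-coordinates <4, -4>, then Q to get D-coordinates.
The result is [v]_D = <12, 8>.

<12, 8>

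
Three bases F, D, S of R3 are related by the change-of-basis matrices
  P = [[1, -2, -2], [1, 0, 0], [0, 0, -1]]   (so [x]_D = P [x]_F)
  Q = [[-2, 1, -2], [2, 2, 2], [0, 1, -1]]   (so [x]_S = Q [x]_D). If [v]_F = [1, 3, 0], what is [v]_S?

[11, -8, 1]

Composing the changes, [v]_S = Q P [v]_F.
Q P = [[-1, 4, 6], [4, -4, -6], [1, 0, 1]]; applying this to [1, 3, 0] gives [11, -8, 1].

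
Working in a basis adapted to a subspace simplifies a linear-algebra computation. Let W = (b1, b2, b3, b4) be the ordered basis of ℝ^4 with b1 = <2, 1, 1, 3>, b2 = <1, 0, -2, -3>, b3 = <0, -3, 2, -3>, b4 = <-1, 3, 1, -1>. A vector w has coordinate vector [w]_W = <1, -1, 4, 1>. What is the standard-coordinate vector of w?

<0, -8, 12, -7>

The coordinates say w = b1 - b2 + 4b3 + b4; adding the scaled basis vectors gives <0, -8, 12, -7>.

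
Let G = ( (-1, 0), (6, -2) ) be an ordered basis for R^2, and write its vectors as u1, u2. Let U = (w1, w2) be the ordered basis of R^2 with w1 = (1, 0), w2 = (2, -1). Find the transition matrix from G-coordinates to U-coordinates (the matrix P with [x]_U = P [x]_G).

Column j of P is [uj]_U, since P maps G-coordinates to U-coordinates.
Expressing u1 in U: u1 = -w1 + 0·w2, so column 1 of P is (-1, 0).
Doing the same for each uj gives P = [[-1, 2], [0, 2]].

[[-1, 2], [0, 2]]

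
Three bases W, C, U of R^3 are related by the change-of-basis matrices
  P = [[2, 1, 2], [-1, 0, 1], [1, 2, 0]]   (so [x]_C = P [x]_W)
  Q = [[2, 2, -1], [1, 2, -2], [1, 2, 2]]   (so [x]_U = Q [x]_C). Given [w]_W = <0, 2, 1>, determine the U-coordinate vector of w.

Apply P to get C-coordinates <4, 1, 4>, then Q to get U-coordinates.
The result is [w]_U = <6, -2, 14>.

<6, -2, 14>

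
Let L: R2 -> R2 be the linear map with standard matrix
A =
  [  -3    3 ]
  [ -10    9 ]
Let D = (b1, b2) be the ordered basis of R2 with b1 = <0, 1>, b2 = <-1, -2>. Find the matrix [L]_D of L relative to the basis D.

[[3, -2], [-3, 3]]

The j-th column of [L]_D is [L(bj)]_D.
L(b1) = A b1 = <3, 9> = 3b1 - 3b2, so column 1 is <3, -3>.
Repeating for b2 and assembling the columns gives [[3, -2], [-3, 3]].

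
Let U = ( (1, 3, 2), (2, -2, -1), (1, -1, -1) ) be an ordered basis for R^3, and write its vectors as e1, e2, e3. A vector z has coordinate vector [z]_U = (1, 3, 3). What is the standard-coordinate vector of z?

(10, -6, -4)

The coordinates say z = e1 + 3e2 + 3e3; adding the scaled basis vectors gives (10, -6, -4).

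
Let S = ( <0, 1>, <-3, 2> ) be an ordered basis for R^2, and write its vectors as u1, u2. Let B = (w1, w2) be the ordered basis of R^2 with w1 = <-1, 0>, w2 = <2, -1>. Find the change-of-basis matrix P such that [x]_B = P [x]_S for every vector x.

[[-2, -1], [-1, -2]]

Column j of P is [uj]_B, since P maps S-coordinates to B-coordinates.
Expressing u1 in B: u1 = -2w1 - w2, so column 1 of P is <-2, -1>.
Doing the same for each uj gives P = [[-2, -1], [-1, -2]].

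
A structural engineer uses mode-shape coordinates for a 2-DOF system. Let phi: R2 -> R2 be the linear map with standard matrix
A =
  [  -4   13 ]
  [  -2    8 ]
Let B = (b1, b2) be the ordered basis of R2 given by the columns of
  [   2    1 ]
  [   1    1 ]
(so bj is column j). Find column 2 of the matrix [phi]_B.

Column 2 of [phi]_B is the B-coordinate vector of phi(b2).
In standard coordinates phi(b2) = A b2 = <9, 6>.
Converting to B: <9, 6> = 3b1 + 3b2, so the coordinate vector is <3, 3>.

<3, 3>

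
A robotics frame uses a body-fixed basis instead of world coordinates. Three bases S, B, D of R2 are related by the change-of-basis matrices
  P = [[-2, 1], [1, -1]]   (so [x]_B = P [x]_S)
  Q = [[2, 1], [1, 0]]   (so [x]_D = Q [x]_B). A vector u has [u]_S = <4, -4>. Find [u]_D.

Composing the changes, [u]_D = Q P [u]_S.
Q P = [[-3, 1], [-2, 1]]; applying this to <4, -4> gives <-16, -12>.

<-16, -12>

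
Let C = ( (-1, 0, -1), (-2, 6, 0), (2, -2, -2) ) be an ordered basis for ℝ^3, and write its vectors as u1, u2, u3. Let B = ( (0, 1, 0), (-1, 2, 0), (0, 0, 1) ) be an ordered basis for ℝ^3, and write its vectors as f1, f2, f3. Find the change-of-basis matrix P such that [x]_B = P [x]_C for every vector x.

[[-2, 2, 2], [1, 2, -2], [-1, 0, -2]]

Take x = uj: its C-coordinates are the j-th standard unit vector, so P e_j — column j of P — equals [uj]_B.
u1 = -2f1 + f2 - f3, giving column 1 = (-2, 1, -1); repeating for each j gives P = [[-2, 2, 2], [1, 2, -2], [-1, 0, -2]].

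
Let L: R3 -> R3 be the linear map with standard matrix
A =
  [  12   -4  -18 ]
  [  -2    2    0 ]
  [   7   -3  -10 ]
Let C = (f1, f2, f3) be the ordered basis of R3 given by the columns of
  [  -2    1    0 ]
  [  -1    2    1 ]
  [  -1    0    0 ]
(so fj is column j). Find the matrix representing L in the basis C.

[[1, -1, 3], [0, 2, 2], [3, -3, 1]]

With P the matrix whose columns are f1, ..., f3, [L]_C = P^(-1) A P.
Column by column: L(f1) = A f1 = <-2, 2, -1>; its C-coordinates <1, 0, 3> give column 1.
Continuing for each basis vector yields [L]_C = [[1, -1, 3], [0, 2, 2], [3, -3, 1]].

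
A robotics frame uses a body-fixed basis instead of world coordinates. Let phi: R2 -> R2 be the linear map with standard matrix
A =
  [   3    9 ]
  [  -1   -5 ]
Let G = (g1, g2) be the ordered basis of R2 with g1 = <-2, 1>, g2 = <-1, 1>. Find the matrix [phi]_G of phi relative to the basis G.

[[0, -2], [-3, -2]]

Let P have columns g1, g2. Then [phi]_G = P^(-1) A P.
Here det P = -1, so P^(-1) is integer; computing A P first and then P^(-1)(A P) gives [[0, -2], [-3, -2]].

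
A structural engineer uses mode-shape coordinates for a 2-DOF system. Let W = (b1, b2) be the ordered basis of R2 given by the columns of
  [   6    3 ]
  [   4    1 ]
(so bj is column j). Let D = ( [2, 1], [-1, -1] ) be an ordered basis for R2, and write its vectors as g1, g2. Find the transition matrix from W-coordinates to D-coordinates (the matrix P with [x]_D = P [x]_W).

[[2, 2], [-2, 1]]

Let M have columns bj and N have columns gj. Then for every x, N [x]_D = x = M [x]_W, so P = N^(-1) M.
Since det N = -1, N^(-1) has integer entries; multiplying gives P = [[2, 2], [-2, 1]].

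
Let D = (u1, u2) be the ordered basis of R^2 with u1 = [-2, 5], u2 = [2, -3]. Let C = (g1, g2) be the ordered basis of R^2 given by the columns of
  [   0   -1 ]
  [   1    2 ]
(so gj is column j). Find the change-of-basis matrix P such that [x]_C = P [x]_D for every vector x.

Take x = uj: its D-coordinates are the j-th standard unit vector, so P e_j — column j of P — equals [uj]_C.
u1 = g1 + 2g2, giving column 1 = [1, 2]; repeating for each j gives P = [[1, 1], [2, -2]].

[[1, 1], [2, -2]]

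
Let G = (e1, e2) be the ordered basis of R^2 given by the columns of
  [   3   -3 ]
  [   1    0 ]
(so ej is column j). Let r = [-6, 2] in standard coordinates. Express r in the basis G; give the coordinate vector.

[2, 4]

We seek scalars with c_1 e1 + c_2 e2 = r; equivalently solve M c = r where the columns of M are e1, e2.
System: 3c_1 - 3c_2 = -6, c_1 + 0c_2 = 2; solving gives c_1 = 2, c_2 = 4.
Check: 2e1 + 4e2 = [-6, 2].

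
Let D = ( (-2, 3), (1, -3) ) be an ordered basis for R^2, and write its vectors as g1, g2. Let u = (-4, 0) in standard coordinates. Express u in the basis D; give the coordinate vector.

Write u = c_1 g1 + c_2 g2 and solve for the c_i.
System: -2c_1 + c_2 = -4, 3c_1 - 3c_2 = 0; solving gives c_1 = 4, c_2 = 4.
Check: 4g1 + 4g2 = (-4, 0).

(4, 4)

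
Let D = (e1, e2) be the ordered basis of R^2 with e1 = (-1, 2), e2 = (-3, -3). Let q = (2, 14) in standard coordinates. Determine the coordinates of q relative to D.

(4, -2)

[q]_D is the unique c with M c = q, where M has columns e1, e2.
System: -c_1 - 3c_2 = 2, 2c_1 - 3c_2 = 14; solving gives c_1 = 4, c_2 = -2.
Check: 4e1 - 2e2 = (2, 14).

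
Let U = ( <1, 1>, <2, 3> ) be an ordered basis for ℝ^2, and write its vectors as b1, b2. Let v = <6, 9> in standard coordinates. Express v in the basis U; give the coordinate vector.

<0, 3>

We seek scalars with c_1 b1 + c_2 b2 = v; equivalently solve M c = v where the columns of M are b1, b2.
System: c_1 + 2c_2 = 6, c_1 + 3c_2 = 9; solving gives c_1 = 0, c_2 = 3.
Check: 0·b1 + 3b2 = <6, 9>.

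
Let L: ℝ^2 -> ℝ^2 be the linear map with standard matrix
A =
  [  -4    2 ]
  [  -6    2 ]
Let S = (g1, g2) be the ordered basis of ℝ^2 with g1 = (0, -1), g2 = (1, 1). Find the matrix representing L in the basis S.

With P the matrix whose columns are g1, g2, [L]_S = P^(-1) A P.
Column by column: L(g1) = A g1 = (-2, -2); its S-coordinates (0, -2) give column 1.
Continuing for each basis vector yields [L]_S = [[0, 2], [-2, -2]].

[[0, 2], [-2, -2]]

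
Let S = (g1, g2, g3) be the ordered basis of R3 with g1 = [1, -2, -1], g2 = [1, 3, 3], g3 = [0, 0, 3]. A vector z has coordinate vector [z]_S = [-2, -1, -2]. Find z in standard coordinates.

[-3, 1, -7]

The coordinates say z = -2g1 - g2 - 2g3; adding the scaled basis vectors gives [-3, 1, -7].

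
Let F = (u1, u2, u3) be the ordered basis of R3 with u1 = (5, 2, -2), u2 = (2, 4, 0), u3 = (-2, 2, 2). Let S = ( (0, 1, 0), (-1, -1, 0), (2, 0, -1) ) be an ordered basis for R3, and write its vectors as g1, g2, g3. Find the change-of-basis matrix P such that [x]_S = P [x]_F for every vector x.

[[1, 2, 0], [-1, -2, -2], [2, 0, -2]]

Take x = uj: its F-coordinates are the j-th standard unit vector, so P e_j — column j of P — equals [uj]_S.
u1 = g1 - g2 + 2g3, giving column 1 = (1, -1, 2); repeating for each j gives P = [[1, 2, 0], [-1, -2, -2], [2, 0, -2]].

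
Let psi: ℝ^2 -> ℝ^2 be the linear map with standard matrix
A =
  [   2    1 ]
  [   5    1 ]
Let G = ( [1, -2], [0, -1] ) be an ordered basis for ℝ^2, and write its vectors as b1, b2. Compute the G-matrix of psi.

The j-th column of [psi]_G is [psi(bj)]_G.
psi(b1) = A b1 = [0, 3] = 0·b1 - 3b2, so column 1 is [0, -3].
Repeating for b2 and assembling the columns gives [[0, -1], [-3, 3]].

[[0, -1], [-3, 3]]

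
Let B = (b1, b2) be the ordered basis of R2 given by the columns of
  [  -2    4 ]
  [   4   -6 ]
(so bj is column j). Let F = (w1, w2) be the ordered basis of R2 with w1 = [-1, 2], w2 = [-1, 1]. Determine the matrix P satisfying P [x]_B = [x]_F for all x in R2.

Let M have columns bj and N have columns wj. Then for every x, N [x]_F = x = M [x]_B, so P = N^(-1) M.
Since det N = 1, N^(-1) has integer entries; multiplying gives P = [[2, -2], [0, -2]].

[[2, -2], [0, -2]]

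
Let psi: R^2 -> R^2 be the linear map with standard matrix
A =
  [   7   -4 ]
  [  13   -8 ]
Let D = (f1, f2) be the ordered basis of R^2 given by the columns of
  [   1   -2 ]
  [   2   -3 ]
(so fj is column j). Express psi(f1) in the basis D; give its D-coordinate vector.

[-3, -1]

Compute psi(f1) = A f1 = [-1, -3] in standard coordinates.
Then write this in D-coordinates: solve for y in y_1 f1 + y_2 f2 = [-1, -3].
This gives y = [-3, -1], which is column 1 of [psi]_D.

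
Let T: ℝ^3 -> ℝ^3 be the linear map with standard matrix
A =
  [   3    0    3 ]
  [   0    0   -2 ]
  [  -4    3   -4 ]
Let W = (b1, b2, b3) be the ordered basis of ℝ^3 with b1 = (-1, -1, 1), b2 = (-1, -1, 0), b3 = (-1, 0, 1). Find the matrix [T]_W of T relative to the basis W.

[[-1, -2, 2], [3, 2, 0], [-2, 3, -2]]

With P the matrix whose columns are b1, ..., b3, [T]_W = P^(-1) A P.
Column by column: T(b1) = A b1 = (0, -2, -3); its W-coordinates (-1, 3, -2) give column 1.
Continuing for each basis vector yields [T]_W = [[-1, -2, 2], [3, 2, 0], [-2, 3, -2]].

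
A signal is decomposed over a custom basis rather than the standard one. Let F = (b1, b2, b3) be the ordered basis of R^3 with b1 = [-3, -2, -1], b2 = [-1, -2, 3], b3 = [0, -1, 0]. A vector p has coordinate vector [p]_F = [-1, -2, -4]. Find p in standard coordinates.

p = M [p]_F, where M has columns b1, ..., b3.
Carrying out the matrix-vector product, p = [5, 10, -5].

[5, 10, -5]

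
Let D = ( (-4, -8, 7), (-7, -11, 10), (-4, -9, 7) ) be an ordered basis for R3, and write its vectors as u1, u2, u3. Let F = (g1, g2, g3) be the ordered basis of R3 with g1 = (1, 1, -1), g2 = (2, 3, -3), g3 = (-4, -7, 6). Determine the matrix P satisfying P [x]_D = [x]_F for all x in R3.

Column j of P is [uj]_F, since P maps D-coordinates to F-coordinates.
Expressing u1 in F: u1 = 2g1 - g2 + g3, so column 1 of P is (2, -1, 1).
Doing the same for each uj gives P = [[2, -1, 2], [-1, -1, 1], [1, 1, 2]].

[[2, -1, 2], [-1, -1, 1], [1, 1, 2]]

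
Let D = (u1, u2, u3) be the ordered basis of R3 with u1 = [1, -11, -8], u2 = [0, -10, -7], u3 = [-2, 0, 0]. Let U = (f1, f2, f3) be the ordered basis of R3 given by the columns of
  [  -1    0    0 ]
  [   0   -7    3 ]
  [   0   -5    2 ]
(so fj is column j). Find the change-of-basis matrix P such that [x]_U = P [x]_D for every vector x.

Column j of P is [uj]_U, since P maps D-coordinates to U-coordinates.
Expressing u1 in U: u1 = -f1 + 2f2 + f3, so column 1 of P is [-1, 2, 1].
Doing the same for each uj gives P = [[-1, 0, 2], [2, 1, 0], [1, -1, 0]].

[[-1, 0, 2], [2, 1, 0], [1, -1, 0]]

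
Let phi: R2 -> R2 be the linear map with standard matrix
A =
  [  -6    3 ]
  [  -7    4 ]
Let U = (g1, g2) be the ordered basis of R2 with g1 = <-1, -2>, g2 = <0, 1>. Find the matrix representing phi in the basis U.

[[0, -3], [-1, -2]]

The j-th column of [phi]_U is [phi(gj)]_U.
phi(g1) = A g1 = <0, -1> = 0·g1 - g2, so column 1 is <0, -1>.
Repeating for g2 and assembling the columns gives [[0, -3], [-1, -2]].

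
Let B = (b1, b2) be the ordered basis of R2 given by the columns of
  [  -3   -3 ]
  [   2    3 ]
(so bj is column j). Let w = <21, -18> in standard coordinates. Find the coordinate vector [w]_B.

<-3, -4>

[w]_B is the unique c with M c = w, where M has columns b1, b2.
System: -3c_1 - 3c_2 = 21, 2c_1 + 3c_2 = -18; solving gives c_1 = -3, c_2 = -4.
Check: -3b1 - 4b2 = <21, -18>.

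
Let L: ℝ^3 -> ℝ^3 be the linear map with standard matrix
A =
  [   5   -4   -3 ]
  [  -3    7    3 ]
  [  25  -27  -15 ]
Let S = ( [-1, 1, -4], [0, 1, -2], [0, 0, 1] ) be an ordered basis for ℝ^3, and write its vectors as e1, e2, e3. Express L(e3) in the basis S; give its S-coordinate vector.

[3, 0, -3]

Column 3 of [L]_S is the S-coordinate vector of L(e3).
In standard coordinates L(e3) = A e3 = [-3, 3, -15].
Converting to S: [-3, 3, -15] = 3e1 + 0·e2 - 3e3, so the coordinate vector is [3, 0, -3].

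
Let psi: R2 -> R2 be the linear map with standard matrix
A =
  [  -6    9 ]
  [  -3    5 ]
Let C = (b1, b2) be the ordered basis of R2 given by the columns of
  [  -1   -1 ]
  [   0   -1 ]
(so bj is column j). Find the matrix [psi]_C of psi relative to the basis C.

[[-3, 1], [-3, 2]]

With P the matrix whose columns are b1, b2, [psi]_C = P^(-1) A P.
Column by column: psi(b1) = A b1 = (6, 3); its C-coordinates (-3, -3) give column 1.
Continuing for each basis vector yields [psi]_C = [[-3, 1], [-3, 2]].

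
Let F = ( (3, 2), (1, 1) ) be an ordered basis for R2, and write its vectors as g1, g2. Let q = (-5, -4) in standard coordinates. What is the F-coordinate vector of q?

(-1, -2)

We seek scalars with c_1 g1 + c_2 g2 = q; equivalently solve M c = q where the columns of M are g1, g2.
System: 3c_1 + c_2 = -5, 2c_1 + c_2 = -4; solving gives c_1 = -1, c_2 = -2.
Check: -g1 - 2g2 = (-5, -4).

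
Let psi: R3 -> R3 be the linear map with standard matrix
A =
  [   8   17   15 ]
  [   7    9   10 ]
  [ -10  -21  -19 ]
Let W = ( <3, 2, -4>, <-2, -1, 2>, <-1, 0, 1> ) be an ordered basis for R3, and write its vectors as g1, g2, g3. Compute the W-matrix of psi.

With P the matrix whose columns are g1, ..., g3, [psi]_W = P^(-1) A P.
Column by column: psi(g1) = A g1 = <-2, -1, 4>; its W-coordinates <-2, -3, 2> give column 1.
Continuing for each basis vector yields [psi]_W = [[-2, 0, 2], [-3, 3, 1], [2, -3, -3]].

[[-2, 0, 2], [-3, 3, 1], [2, -3, -3]]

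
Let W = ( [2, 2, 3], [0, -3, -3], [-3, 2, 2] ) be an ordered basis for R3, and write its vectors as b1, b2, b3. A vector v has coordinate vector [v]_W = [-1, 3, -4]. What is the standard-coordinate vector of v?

[10, -19, -20]

By definition v = -b1 + 3b2 - 4b3.
Summing componentwise gives [10, -19, -20].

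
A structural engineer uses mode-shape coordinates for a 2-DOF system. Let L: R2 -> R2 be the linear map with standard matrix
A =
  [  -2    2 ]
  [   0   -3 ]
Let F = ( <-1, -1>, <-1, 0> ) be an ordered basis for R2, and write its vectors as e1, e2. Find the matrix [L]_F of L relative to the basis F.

[[-3, 0], [3, -2]]

Let P have columns e1, e2. Then [L]_F = P^(-1) A P.
Here det P = -1, so P^(-1) is integer; computing A P first and then P^(-1)(A P) gives [[-3, 0], [3, -2]].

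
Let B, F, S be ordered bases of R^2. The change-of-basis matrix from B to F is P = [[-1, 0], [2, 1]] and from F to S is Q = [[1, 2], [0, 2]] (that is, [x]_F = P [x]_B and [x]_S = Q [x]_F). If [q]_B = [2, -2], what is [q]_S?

Apply P to get F-coordinates [-2, 2], then Q to get S-coordinates.
The result is [q]_S = [2, 4].

[2, 4]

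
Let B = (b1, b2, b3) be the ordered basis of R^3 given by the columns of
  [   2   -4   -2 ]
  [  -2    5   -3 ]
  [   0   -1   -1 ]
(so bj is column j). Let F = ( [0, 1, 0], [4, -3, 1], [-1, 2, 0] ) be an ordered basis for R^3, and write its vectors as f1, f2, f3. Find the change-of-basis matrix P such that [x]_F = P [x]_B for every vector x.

[[2, 2, -2], [0, -1, -1], [-2, 0, -2]]

Take x = bj: its B-coordinates are the j-th standard unit vector, so P e_j — column j of P — equals [bj]_F.
b1 = 2f1 + 0·f2 - 2f3, giving column 1 = [2, 0, -2]; repeating for each j gives P = [[2, 2, -2], [0, -1, -1], [-2, 0, -2]].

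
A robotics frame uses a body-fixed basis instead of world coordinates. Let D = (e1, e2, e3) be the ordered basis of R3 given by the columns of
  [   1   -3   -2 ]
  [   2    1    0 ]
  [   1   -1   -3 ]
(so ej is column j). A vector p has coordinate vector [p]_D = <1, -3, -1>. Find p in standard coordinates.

By definition p = e1 - 3e2 - e3.
Summing componentwise gives <12, -1, 7>.

<12, -1, 7>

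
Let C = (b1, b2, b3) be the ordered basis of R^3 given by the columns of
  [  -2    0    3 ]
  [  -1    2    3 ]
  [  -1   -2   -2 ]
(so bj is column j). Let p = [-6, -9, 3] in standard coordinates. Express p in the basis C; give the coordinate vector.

[p]_C is the unique c with M c = p, where M has columns b1, ..., b3.
Row-reducing the augmented matrix [M | p] gives c = (3, -3, 0).
Check: 3b1 - 3b2 + 0·b3 = [-6, -9, 3].

[3, -3, 0]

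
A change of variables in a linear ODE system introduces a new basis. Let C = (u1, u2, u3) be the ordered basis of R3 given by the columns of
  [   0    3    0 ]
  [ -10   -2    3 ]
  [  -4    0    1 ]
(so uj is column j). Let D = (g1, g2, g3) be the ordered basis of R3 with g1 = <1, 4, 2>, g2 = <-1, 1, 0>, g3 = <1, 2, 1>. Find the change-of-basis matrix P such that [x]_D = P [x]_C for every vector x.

[[-2, -1, 0], [-2, -2, 1], [0, 2, 1]]

Let M have columns uj and N have columns gj. Then for every x, N [x]_D = x = M [x]_C, so P = N^(-1) M.
Since det N = -1, N^(-1) has integer entries; multiplying gives P = [[-2, -1, 0], [-2, -2, 1], [0, 2, 1]].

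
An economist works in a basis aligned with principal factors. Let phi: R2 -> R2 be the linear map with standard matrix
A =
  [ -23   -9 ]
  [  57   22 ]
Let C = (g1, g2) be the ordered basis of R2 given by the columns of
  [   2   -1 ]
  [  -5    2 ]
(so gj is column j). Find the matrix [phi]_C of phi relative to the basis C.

[[-2, 3], [-3, 1]]

Let P have columns g1, g2. Then [phi]_C = P^(-1) A P.
Here det P = -1, so P^(-1) is integer; computing A P first and then P^(-1)(A P) gives [[-2, 3], [-3, 1]].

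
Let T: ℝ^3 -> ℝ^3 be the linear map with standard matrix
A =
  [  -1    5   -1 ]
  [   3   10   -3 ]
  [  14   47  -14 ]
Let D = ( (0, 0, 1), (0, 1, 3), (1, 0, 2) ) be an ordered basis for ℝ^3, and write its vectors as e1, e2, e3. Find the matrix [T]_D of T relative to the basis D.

[[-3, -2, 1], [-3, 1, -3], [-1, 2, -3]]

The j-th column of [T]_D is [T(ej)]_D.
T(e1) = A e1 = (-1, -3, -14) = -3e1 - 3e2 - e3, so column 1 is (-3, -3, -1).
Repeating for e2, e3 and assembling the columns gives [[-3, -2, 1], [-3, 1, -3], [-1, 2, -3]].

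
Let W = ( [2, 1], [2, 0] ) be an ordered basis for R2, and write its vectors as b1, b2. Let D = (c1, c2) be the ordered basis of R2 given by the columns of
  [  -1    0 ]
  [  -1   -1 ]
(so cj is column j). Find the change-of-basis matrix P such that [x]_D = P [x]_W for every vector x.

Take x = bj: its W-coordinates are the j-th standard unit vector, so P e_j — column j of P — equals [bj]_D.
b1 = -2c1 + c2, giving column 1 = [-2, 1]; repeating for each j gives P = [[-2, -2], [1, 2]].

[[-2, -2], [1, 2]]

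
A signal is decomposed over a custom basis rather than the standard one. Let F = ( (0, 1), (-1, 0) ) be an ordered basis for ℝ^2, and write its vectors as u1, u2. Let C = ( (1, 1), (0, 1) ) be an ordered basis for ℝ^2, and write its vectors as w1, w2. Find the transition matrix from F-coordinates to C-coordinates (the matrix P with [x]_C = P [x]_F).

Take x = uj: its F-coordinates are the j-th standard unit vector, so P e_j — column j of P — equals [uj]_C.
u1 = 0·w1 + w2, giving column 1 = (0, 1); repeating for each j gives P = [[0, -1], [1, 1]].

[[0, -1], [1, 1]]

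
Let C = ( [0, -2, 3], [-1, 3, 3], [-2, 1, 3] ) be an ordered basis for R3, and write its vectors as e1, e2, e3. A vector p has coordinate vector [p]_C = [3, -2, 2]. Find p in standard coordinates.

[-2, -10, 9]

By definition p = 3e1 - 2e2 + 2e3.
Summing componentwise gives [-2, -10, 9].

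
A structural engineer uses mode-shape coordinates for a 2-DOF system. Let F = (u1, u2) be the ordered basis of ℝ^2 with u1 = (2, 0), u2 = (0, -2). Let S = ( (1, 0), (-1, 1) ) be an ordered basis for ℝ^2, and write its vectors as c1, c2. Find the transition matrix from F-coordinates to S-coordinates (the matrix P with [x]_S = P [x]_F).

Take x = uj: its F-coordinates are the j-th standard unit vector, so P e_j — column j of P — equals [uj]_S.
u1 = 2c1 + 0·c2, giving column 1 = (2, 0); repeating for each j gives P = [[2, -2], [0, -2]].

[[2, -2], [0, -2]]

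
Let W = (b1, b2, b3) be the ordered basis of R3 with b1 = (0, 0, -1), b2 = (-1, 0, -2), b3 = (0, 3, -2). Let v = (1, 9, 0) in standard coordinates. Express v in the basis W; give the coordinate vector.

[v]_W is the unique c with M c = v, where M has columns b1, ..., b3.
Row-reducing the augmented matrix [M | v] gives c = (-4, -1, 3).
Check: -4b1 - b2 + 3b3 = (1, 9, 0).

(-4, -1, 3)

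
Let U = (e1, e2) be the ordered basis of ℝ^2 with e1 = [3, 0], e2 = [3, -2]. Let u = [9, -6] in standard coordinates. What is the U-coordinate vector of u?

[0, 3]

We seek scalars with c_1 e1 + c_2 e2 = u; equivalently solve M c = u where the columns of M are e1, e2.
System: 3c_1 + 3c_2 = 9, 0c_1 - 2c_2 = -6; solving gives c_1 = 0, c_2 = 3.
Check: 0·e1 + 3e2 = [9, -6].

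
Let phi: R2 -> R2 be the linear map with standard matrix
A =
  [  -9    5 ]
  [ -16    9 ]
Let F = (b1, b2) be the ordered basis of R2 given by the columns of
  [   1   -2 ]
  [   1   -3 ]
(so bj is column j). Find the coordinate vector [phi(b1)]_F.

<2, 3>

Column 1 of [phi]_F is the F-coordinate vector of phi(b1).
In standard coordinates phi(b1) = A b1 = <-4, -7>.
Converting to F: <-4, -7> = 2b1 + 3b2, so the coordinate vector is <2, 3>.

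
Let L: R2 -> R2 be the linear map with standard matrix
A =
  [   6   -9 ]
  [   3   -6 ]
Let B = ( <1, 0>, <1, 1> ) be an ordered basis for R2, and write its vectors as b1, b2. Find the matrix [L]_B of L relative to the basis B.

[[3, 0], [3, -3]]

With P the matrix whose columns are b1, b2, [L]_B = P^(-1) A P.
Column by column: L(b1) = A b1 = <6, 3>; its B-coordinates <3, 3> give column 1.
Continuing for each basis vector yields [L]_B = [[3, 0], [3, -3]].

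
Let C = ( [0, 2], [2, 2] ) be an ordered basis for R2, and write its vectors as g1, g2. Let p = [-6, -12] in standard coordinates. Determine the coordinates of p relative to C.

[-3, -3]

Write p = c_1 g1 + c_2 g2 and solve for the c_i.
System: 0c_1 + 2c_2 = -6, 2c_1 + 2c_2 = -12; solving gives c_1 = -3, c_2 = -3.
Check: -3g1 - 3g2 = [-6, -12].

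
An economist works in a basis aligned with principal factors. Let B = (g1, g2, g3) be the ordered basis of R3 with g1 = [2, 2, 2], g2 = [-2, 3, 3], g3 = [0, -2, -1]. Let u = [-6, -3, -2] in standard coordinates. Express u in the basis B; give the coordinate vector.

[-2, 1, 1]

Write u = c_1 g1 + ... + c_3 g3 and solve for the c_i.
Row-reducing the augmented matrix [M | u] gives c = (-2, 1, 1).
Check: -2g1 + g2 + g3 = [-6, -3, -2].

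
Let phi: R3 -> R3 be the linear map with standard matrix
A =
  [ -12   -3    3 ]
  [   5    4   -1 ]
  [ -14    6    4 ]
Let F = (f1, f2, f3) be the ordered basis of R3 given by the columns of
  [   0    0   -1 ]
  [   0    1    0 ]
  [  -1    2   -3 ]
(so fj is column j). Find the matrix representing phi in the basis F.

With P the matrix whose columns are f1, ..., f3, [phi]_F = P^(-1) A P.
Column by column: phi(f1) = A f1 = [-3, 1, -4]; its F-coordinates [-3, 1, 3] give column 1.
Continuing for each basis vector yields [phi]_F = [[-3, -1, 3], [1, 2, -2], [3, -3, -3]].

[[-3, -1, 3], [1, 2, -2], [3, -3, -3]]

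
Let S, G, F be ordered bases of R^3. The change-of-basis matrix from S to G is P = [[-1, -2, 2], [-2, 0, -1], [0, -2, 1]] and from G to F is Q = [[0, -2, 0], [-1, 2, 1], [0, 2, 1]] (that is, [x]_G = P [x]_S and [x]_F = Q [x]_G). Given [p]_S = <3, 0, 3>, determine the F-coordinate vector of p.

<18, -18, -15>

Apply P to get G-coordinates <3, -9, 3>, then Q to get F-coordinates.
The result is [p]_F = <18, -18, -15>.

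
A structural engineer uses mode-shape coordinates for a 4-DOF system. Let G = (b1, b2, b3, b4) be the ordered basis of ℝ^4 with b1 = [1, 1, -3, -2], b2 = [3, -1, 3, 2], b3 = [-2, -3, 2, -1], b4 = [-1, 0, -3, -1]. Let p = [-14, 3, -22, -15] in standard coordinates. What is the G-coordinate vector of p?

Write p = c_1 b1 + ... + c_4 b4 and solve for the c_i.
Solving this 4x4 system gives c = (2, -4, 1, 2).
Check: 2b1 - 4b2 + b3 + 2b4 = [-14, 3, -22, -15].

[2, -4, 1, 2]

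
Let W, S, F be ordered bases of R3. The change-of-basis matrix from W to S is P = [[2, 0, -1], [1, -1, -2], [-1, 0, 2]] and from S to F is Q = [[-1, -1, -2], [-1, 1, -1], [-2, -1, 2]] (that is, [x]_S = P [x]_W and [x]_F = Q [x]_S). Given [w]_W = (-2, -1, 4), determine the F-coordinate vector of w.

(-3, -11, 45)

Apply P to get S-coordinates (-8, -9, 10), then Q to get F-coordinates.
The result is [w]_F = (-3, -11, 45).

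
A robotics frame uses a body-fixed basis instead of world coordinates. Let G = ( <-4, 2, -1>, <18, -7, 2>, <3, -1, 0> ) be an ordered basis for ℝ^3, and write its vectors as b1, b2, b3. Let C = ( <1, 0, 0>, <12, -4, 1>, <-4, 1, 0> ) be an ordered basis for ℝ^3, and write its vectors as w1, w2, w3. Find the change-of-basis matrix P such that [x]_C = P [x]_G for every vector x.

[[0, -2, -1], [-1, 2, 0], [-2, 1, -1]]

Let M have columns bj and N have columns wj. Then for every x, N [x]_C = x = M [x]_G, so P = N^(-1) M.
Since det N = -1, N^(-1) has integer entries; multiplying gives P = [[0, -2, -1], [-1, 2, 0], [-2, 1, -1]].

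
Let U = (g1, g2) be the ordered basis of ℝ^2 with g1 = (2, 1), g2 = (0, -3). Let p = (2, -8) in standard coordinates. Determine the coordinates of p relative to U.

(1, 3)

We seek scalars with c_1 g1 + c_2 g2 = p; equivalently solve M c = p where the columns of M are g1, g2.
System: 2c_1 + 0c_2 = 2, c_1 - 3c_2 = -8; solving gives c_1 = 1, c_2 = 3.
Check: g1 + 3g2 = (2, -8).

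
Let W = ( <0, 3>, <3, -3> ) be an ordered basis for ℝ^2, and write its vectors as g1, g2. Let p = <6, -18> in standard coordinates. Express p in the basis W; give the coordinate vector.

[p]_W is the unique c with M c = p, where M has columns g1, g2.
System: 0c_1 + 3c_2 = 6, 3c_1 - 3c_2 = -18; solving gives c_1 = -4, c_2 = 2.
Check: -4g1 + 2g2 = <6, -18>.

<-4, 2>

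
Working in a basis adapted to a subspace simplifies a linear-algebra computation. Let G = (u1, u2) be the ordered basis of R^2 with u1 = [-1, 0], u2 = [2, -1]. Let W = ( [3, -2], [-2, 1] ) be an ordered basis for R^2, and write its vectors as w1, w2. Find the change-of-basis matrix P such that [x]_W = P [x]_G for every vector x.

[[1, 0], [2, -1]]

Take x = uj: its G-coordinates are the j-th standard unit vector, so P e_j — column j of P — equals [uj]_W.
u1 = w1 + 2w2, giving column 1 = [1, 2]; repeating for each j gives P = [[1, 0], [2, -1]].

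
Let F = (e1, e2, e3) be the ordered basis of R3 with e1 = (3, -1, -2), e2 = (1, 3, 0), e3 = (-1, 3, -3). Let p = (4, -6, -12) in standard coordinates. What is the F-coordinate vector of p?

(3, -3, 2)

[p]_F is the unique c with M c = p, where M has columns e1, ..., e3.
Row-reducing the augmented matrix [M | p] gives c = (3, -3, 2).
Check: 3e1 - 3e2 + 2e3 = (4, -6, -12).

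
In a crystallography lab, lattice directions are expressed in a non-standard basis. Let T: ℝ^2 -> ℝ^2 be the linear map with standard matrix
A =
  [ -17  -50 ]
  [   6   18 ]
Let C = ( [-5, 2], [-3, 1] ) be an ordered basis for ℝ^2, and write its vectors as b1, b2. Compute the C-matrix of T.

[[3, 1], [0, -2]]

With P the matrix whose columns are b1, b2, [T]_C = P^(-1) A P.
Column by column: T(b1) = A b1 = [-15, 6]; its C-coordinates [3, 0] give column 1.
Continuing for each basis vector yields [T]_C = [[3, 1], [0, -2]].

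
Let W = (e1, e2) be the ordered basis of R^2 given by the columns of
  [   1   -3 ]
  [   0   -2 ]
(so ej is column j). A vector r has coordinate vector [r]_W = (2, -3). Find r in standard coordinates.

The coordinates say r = 2e1 - 3e2; adding the scaled basis vectors gives (11, 6).

(11, 6)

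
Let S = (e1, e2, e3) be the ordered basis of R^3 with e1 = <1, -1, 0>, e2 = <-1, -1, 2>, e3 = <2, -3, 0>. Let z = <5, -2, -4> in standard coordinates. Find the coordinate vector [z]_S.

<1, -2, 1>

[z]_S is the unique c with M c = z, where M has columns e1, ..., e3.
Row-reducing the augmented matrix [M | z] gives c = (1, -2, 1).
Check: e1 - 2e2 + e3 = <5, -2, -4>.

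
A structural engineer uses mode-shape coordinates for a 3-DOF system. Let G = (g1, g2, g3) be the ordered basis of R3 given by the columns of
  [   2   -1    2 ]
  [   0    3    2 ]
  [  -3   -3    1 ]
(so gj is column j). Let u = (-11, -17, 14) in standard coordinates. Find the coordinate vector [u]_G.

(-3, -3, -4)

We seek scalars with c_1 g1 + ... + c_3 g3 = u; equivalently solve M c = u where the columns of M are g1, ..., g3.
Row-reducing the augmented matrix [M | u] gives c = (-3, -3, -4).
Check: -3g1 - 3g2 - 4g3 = (-11, -17, 14).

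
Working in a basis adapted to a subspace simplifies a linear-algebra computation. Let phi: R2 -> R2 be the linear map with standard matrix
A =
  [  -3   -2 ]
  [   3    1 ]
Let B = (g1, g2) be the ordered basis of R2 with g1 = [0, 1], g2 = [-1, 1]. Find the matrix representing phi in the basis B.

[[-1, -1], [2, -1]]

The j-th column of [phi]_B is [phi(gj)]_B.
phi(g1) = A g1 = [-2, 1] = -g1 + 2g2, so column 1 is [-1, 2].
Repeating for g2 and assembling the columns gives [[-1, -1], [2, -1]].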